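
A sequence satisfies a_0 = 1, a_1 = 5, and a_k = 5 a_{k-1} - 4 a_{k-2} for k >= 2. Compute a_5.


The characteristic equation is t^2 - 5 t + 4 = 0, with roots r_1 = 4 and r_2 = 1 (so c_1 = r_1 + r_2, c_2 = -r_1 r_2 as required).
One can use the closed form a_n = A r_1^n + B r_2^n, but direct iteration is more reliable:
a_0 = 1, a_1 = 5, a_2 = 21, a_3 = 85, a_4 = 341, a_5 = 1365.
So a_5 = 1365.

1365


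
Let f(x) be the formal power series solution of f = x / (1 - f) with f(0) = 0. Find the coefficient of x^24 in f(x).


Apply Lagrange inversion: f = x * phi(f) with phi(t) = 1/(1 - t), so
[x^n] f = (1/n) [t^(n-1)] phi(t)^n = (1/n) [t^(n-1)] (1 - t)^(-n) = (1/n) C(2n - 2, n - 1) = C_{n-1}.
For n = 24: C_23 = C(46, 23) / 24 = 8233430727600/24 = 343059613650 = 343059613650.

343059613650


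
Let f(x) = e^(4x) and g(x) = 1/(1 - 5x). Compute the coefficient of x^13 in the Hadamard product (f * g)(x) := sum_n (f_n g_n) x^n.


Expanding: f_k = 4^k/k! (from e^(4x)) and g_k = 5^k (from 1/(1 - 5x)). So the Hadamard coefficient (f * g)_k = 4^k 5^k / k! = (20)^k / k!.
For k = 13: 20^13/13! = 81920000000000000/6227020800 = 3200000000000/243243.

3200000000000/243243


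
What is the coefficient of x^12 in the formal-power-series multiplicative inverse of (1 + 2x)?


The inverse is 1/(1 + 2x). Apply the geometric identity 1/(1 - y) = sum_{k>=0} y^k with y = -2x:
1/(1 + 2x) = sum_{k>=0} (-2)^k x^k.
So the coefficient of x^12 is (-2)^12 = 4096.

4096


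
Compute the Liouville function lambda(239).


The Liouville function is lambda(k) = (-1)^Omega(k), where Omega(k) counts the prime factors of k with multiplicity.
Factoring: 239 = 239, so Omega(239) = 1.
lambda(239) = (-1)^1 = -1.

-1


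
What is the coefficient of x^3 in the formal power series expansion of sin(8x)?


The Maclaurin series is sin(t) = sum_{k>=0} (-1)^k t^(2k+1) / (2k+1)!, so substituting t = 8x, only odd powers of x are nonzero, with coefficient of x^(2k+1) equal to (-1)^k 8^(2k+1) / (2k+1)!.
Write 3 = 2*1 + 1, giving the coefficient (-1)^1 * 8^3 / 3! = -512/6 = -256/3.

-256/3


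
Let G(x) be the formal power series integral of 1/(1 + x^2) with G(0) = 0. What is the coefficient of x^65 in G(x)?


1/(1 + x^2) = sum_{j>=0} (-1)^j x^(2j). Integrating termwise with G(0) = 0:
G(x) = sum_{j>=0} (-1)^j x^(2j+1) / (2j+1) = arctan(x).
Only odd powers are nonzero. For x^65 write 65 = 2*32 + 1, giving
(-1)^32 / 65 = 1/65 = 1/65.

1/65


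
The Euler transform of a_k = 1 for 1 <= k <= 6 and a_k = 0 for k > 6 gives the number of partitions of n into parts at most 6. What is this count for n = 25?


Partitions of 25 into parts at most 6:
Using generating function (1-x)^(-1)(1-x^2)^(-1)...(1-x^6)^(-1),
the coefficient of x^25 = 612

612


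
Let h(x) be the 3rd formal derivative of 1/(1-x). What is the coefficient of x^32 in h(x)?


Differentiating 3 times: d^3/dx^3 [1/(1-x)] = 3!/(1-x)^4.
The expansion 1/(1-x)^4 = sum_{k>=0} C(k+3, 3) x^k, so the coefficient of x^n in 3!/(1-x)^4 is 3! * C(n+3, 3).
For n = 32: 6 * C(35, 3) = 6 * 6545 = 39270

39270


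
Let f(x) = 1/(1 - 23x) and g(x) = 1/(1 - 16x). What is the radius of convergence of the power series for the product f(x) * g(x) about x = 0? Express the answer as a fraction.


The radius of 1/(1 - 23x) is 1/23 (nearest singularity at x = 1/23), and the radius of 1/(1 - 16x) is 1/16.
The product f(x)*g(x) = 1/((1 - 23x)(1 - 16x)) has singularities at both 1/23 and 1/16, so its radius of convergence is the distance to the nearest one:
min(1/23, 1/16) = 1/23.

1/23


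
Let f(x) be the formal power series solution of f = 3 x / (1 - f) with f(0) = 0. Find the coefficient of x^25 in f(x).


Apply Lagrange inversion: f = 3 x * phi(f) with phi(t) = 1/(1 - t), so
[x^n] f = 3^n * (1/n) [t^(n-1)] phi(t)^n = 3^n * (1/n) [t^(n-1)] (1 - t)^(-n) = 3^n * (1/n) C(2n - 2, n - 1) = 3^n * C_{n-1}.
For n = 25: C_24 = C(48, 24) / 25 = 32247603683100/25 = 1289904147324.
With the 3^25 = 847288609443 factor, the coefficient is 847288609443 * 1289904147324 = 1092921091300910569580532.

1092921091300910569580532


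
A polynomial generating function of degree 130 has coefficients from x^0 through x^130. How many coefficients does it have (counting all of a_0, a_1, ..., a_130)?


A polynomial of degree 130 takes the form a_0 + a_1 x + ... + a_130 x^130.
The number of coefficients is 130 + 1 = 131.

131


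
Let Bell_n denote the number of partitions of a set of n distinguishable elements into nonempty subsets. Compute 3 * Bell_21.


Bell_21 can be computed from the Bell triangle or from Dobinski's identity Bell_n = (1/e) * sum_{k>=0} k^n / k!.
Computing Bell_21 = 474869816156751.
Then 3 * 474869816156751 = 1424609448470253.

1424609448470253


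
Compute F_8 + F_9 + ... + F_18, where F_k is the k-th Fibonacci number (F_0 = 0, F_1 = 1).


Use the identity sum_{k=0}^{N} F_k = F_{N+2} - 1 (which follows from F_{k+2} - F_{k+1} = F_k). Then
sum_{k=8}^{18} F_k = (F_{20} - 1) - (F_{9} - 1) = F_{20} - F_{9}.
Computing: F_{20} = 6765, F_{9} = 34, so
Sum = 6765 - 34 = 6731.

6731


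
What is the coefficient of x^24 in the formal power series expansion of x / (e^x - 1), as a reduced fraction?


The exponential generating function for Bernoulli numbers is
x / (e^x - 1) = sum_{k>=0} B_k x^k / k!.
So the coefficient of x^24 in x / (e^x - 1) is B_24 / 24!.
Computing: B_24 = -236364091/2730, 24! = 620448401733239439360000, giving
-236364091/2730 / 620448401733239439360000 = -236364091/1693824136731743669452800000.

-236364091/1693824136731743669452800000


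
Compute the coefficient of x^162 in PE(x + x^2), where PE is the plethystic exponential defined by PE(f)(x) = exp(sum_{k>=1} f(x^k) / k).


With f(x) = x + x^2, the exponent is sum_{k>=1} (x^k + x^(2k)) / k = -ln(1 - x) - ln(1 - x^2). Exponentiating:
PE(x + x^2) = 1 / ((1 - x)(1 - x^2)).
This is the generating function for partitions of n into parts of size 1 or 2. The number of 2's can be any j in 0..81, and the rest are 1's, so
[x^162] = floor(162/2) + 1 = 82.

82


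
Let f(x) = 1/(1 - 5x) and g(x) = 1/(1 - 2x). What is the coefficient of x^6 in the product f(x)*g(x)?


The coefficient of x^n in f*g is the Cauchy product: sum_{k=0}^{n} a^k * b^(n-k).
With a=5, b=2, n=6:
sum_{k=0}^{6} 5^k * 2^(6-k)
= 25999

25999


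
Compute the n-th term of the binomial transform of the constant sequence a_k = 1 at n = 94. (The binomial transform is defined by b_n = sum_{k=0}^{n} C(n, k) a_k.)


With a_k = 1 for all k, b_n = sum_{k=0}^{n} C(n, k) = 2^n by the binomial theorem.
For n = 94: 2^94 = 19807040628566084398385987584.

19807040628566084398385987584


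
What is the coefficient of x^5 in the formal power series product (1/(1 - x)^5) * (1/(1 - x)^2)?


Combine the factors: (1/(1 - x)^5) * (1/(1 - x)^2) = 1/(1 - x)^7.
Then use 1/(1 - x)^r = sum_{k>=0} C(k + r - 1, r - 1) x^k with r = 7 and k = 5:
C(11, 6) = 462.

462


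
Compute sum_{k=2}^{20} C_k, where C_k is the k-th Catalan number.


C_2 through C_20: 2, 5, 14, 42, 132, 429, 1430, 4862, 16796, 58786, 208012, 742900, 2674440, 9694845, 35357670, 129644790, 477638700, 1767263190, 6564120420
Sum = 2 + 5 + 14 + 42 + 132 + 429 + 1430 + 4862 + 16796 + 58786 + 208012 + 742900 + 2674440 + 9694845 + 35357670 + 129644790 + 477638700 + 1767263190 + 6564120420
= 8987427465

8987427465


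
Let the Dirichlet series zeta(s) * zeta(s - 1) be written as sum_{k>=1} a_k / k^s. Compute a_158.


Convolution gives a_k = sum_{d | k} d * 1 = sum_{d | k} d = sigma(k), the sum of positive divisors of k.
For k = 158, the divisors are 1, 2, 79, 158, so
sigma(158) = 1 + 2 + 79 + 158 = 240.

240


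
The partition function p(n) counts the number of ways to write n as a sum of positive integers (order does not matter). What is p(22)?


Using the generating function prod_{k>=1} 1/(1-x^k), we compute p(22).
By dynamic programming over parts 1 through 22:
p(22) = 1002

1002


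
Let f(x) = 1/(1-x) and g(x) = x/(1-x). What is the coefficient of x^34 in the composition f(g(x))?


First simplify the composition: f(g(x)) = 1/(1 - x/(1-x)) = (1-x)/((1-x) - x) = (1-x)/(1-2x).
Now extract the coefficient. Write (1-x)/(1-2x) = 1/(1-2x) - x/(1-2x).
The coefficient of x^n in 1/(1-2x) is 2^n, and in x/(1-2x) is 2^(n-1) (for n >= 1).
So the coefficient of x^34 is 2^34 - 2^33 = 17179869184 - 8589934592 = 8589934592.

8589934592


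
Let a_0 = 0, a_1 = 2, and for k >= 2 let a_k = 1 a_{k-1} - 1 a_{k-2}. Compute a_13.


Iterating the recurrence forward:
a_0 = 0
a_1 = 2
a_2 = 1*2 - 1*0 = 2
a_3 = 1*2 - 1*2 = 0
a_4 = 1*0 - 1*2 = -2
a_5 = 1*-2 - 1*0 = -2
a_6 = 1*-2 - 1*-2 = 0
a_7 = 1*0 - 1*-2 = 2
a_8 = 1*2 - 1*0 = 2
a_9 = 1*2 - 1*2 = 0
a_10 = 1*0 - 1*2 = -2
a_11 = 1*-2 - 1*0 = -2
a_12 = 1*-2 - 1*-2 = 0
a_13 = 1*0 - 1*-2 = 2
So a_13 = 2.

2


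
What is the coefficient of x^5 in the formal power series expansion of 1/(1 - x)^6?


The negative binomial / multiset identity is
1/(1 - x)^r = sum_{k>=0} C(k + r - 1, r - 1) x^k.
Here r = 6 and k = 5, so the coefficient is
C(5 + 5, 5) = C(10, 5)
= 252

252


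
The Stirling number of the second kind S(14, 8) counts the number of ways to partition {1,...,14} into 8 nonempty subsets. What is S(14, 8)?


Using the explicit formula S(n,k) = (1/k!) sum_{j=0}^{k} (-1)^(k-j) C(k,j) j^n:
S(14, 8) = 20912320
Equivalently, S(n,k) is n! times the coefficient of x^n in the EGF (e^x - 1)^k / k!.

20912320


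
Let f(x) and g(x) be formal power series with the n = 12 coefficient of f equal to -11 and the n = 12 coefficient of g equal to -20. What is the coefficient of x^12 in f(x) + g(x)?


Addition of formal power series is termwise.
The coefficient of x^12 in f + g = -11 + -20
= -31

-31


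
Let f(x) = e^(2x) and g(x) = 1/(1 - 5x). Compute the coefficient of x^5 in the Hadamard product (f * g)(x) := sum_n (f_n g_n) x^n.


Expanding: f_k = 2^k/k! (from e^(2x)) and g_k = 5^k (from 1/(1 - 5x)). So the Hadamard coefficient (f * g)_k = 2^k 5^k / k! = (10)^k / k!.
For k = 5: 10^5/5! = 100000/120 = 2500/3.

2500/3


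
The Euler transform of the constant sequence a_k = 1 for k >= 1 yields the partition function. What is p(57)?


The Euler transform converts the sequence a_k = 1 into the number of integer partitions.
Using the recurrence or dynamic programming:
p(57) = 614154

614154


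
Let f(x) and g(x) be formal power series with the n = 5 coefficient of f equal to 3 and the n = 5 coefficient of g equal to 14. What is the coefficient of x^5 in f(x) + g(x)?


Addition of formal power series is termwise.
The coefficient of x^5 in f + g = 3 + 14
= 17

17


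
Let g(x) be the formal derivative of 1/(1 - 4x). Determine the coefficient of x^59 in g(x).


Differentiate termwise: d/dx sum_{k>=0} 4^k x^k = sum_{k>=1} k 4^k x^(k-1) = sum_{j>=0} (j+1) 4^(j+1) x^j.
Equivalently, d/dx [1/(1 - 4x)] = 4/(1 - 4x)^2.
For j = 59: 60 * 4^60 = 60 * 1329227995784915872903807060280344576 = 79753679747094952374228423616820674560.

79753679747094952374228423616820674560


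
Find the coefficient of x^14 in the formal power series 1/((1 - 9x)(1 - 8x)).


By partial fractions or Cauchy convolution:
The coefficient equals sum_{k=0}^{14} 9^k * 8^(14-k).
= 170706760005817

170706760005817


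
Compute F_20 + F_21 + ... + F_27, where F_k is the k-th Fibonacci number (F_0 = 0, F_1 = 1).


Use the identity sum_{k=0}^{N} F_k = F_{N+2} - 1 (which follows from F_{k+2} - F_{k+1} = F_k). Then
sum_{k=20}^{27} F_k = (F_{29} - 1) - (F_{21} - 1) = F_{29} - F_{21}.
Computing: F_{29} = 514229, F_{21} = 10946, so
Sum = 514229 - 10946 = 503283.

503283


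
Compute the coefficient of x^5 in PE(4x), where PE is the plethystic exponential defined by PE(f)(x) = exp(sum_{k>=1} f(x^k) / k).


With f(x) = 4x, the exponent is sum_{k>=1} 4 x^k / k = 4 * (-ln(1 - x)). Exponentiating:
PE(4x) = exp(-4 ln(1 - x)) = 1/(1 - x)^4.
By the negative binomial expansion, [x^n] 1/(1 - x)^4 = C(n + 3, 3).
For n = 5: C(8, 3) = 56.

56


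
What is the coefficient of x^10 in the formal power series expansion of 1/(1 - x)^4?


The negative binomial / multiset identity is
1/(1 - x)^r = sum_{k>=0} C(k + r - 1, r - 1) x^k.
Here r = 4 and k = 10, so the coefficient is
C(10 + 3, 3) = C(13, 3)
= 286

286


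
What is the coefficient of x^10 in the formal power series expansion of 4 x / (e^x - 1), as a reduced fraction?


The exponential generating function for Bernoulli numbers is
x / (e^x - 1) = sum_{k>=0} B_k x^k / k!.
So the coefficient of x^10 in 4 x / (e^x - 1) is 4 B_10 / 10!.
Computing: B_10 = 5/66, 10! = 3628800, giving
4 * 5/66 / 3628800 = 1/11975040.

1/11975040


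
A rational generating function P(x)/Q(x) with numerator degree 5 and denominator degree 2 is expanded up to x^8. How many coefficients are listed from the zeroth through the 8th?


Expanding up to x^8 gives the coefficients for x^0, x^1, ..., x^8.
That is 8 + 1 = 9 coefficients in total.

9


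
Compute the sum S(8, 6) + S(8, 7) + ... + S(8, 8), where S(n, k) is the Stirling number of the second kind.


By definition, S(n, k) counts partitions of an n-set into exactly k nonempty blocks.
Computing row n = 8 for k = 6..8:
S(8, k): 266, 28, 1
Sum = 295.

295


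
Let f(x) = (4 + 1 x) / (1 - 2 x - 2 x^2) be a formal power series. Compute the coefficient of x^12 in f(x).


Write f(x) = sum_{k>=0} a_k x^k. Multiplying both sides by 1 - 2 x - 2 x^2 gives
(1 - 2 x - 2 x^2) sum_{k>=0} a_k x^k = 4 + 1 x.
Matching coefficients:
 x^0: a_0 = 4
 x^1: a_1 - 2 a_0 = 1  =>  a_1 = 2*4 + 1 = 9
 x^k (k >= 2): a_k = 2 a_{k-1} + 2 a_{k-2}.
Iterating: a_2 = 26, a_3 = 70, a_4 = 192, a_5 = 524, a_6 = 1432, a_7 = 3912, a_8 = 10688, a_9 = 29200, a_10 = 79776, a_11 = 217952, a_12 = 595456.
So the coefficient of x^12 is 595456.

595456


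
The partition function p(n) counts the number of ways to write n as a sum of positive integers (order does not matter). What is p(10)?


Using the generating function prod_{k>=1} 1/(1-x^k), we compute p(10).
By dynamic programming over parts 1 through 10:
p(10) = 42

42


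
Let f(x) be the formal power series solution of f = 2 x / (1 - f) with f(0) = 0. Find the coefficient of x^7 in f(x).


Apply Lagrange inversion: f = 2 x * phi(f) with phi(t) = 1/(1 - t), so
[x^n] f = 2^n * (1/n) [t^(n-1)] phi(t)^n = 2^n * (1/n) [t^(n-1)] (1 - t)^(-n) = 2^n * (1/n) C(2n - 2, n - 1) = 2^n * C_{n-1}.
For n = 7: C_6 = C(12, 6) / 7 = 924/7 = 132.
With the 2^7 = 128 factor, the coefficient is 128 * 132 = 16896.

16896


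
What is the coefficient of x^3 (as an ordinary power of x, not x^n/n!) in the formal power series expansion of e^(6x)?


The exponential series is e^y = sum_{k>=0} y^k / k!. Substituting y = 6x gives
e^(6x) = sum_{k>=0} 6^k x^k / k!.
So the coefficient of x^n is a^n/n! with a = 6, n = 3:
6^3 / 3! = 216/6 = 36

36


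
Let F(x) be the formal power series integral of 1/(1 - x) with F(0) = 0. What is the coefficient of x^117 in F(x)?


1/(1 - x) = sum_{k>=0} x^k. Integrating termwise and using F(0) = 0 gives
F(x) = sum_{k>=0} x^(k+1) / (k+1) = sum_{m>=1} x^m / m = -ln(1 - x).
So the coefficient of x^117 is 1/117 = 1/117.

1/117


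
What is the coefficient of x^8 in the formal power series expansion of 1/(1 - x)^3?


The expansion 1/(1 - x)^r = sum_{k>=0} C(k + r - 1, r - 1) x^k follows from the multiset / negative-binomial theorem (or from repeated differentiation of the geometric series).
For r = 3 and k = 8:
C(10, 2) = 3628800 / (2 * 40320) = 45.

45


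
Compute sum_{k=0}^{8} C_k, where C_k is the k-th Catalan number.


C_0 through C_8: 1, 1, 2, 5, 14, 42, 132, 429, 1430
Sum = 1 + 1 + 2 + 5 + 14 + 42 + 132 + 429 + 1430
= 2056

2056


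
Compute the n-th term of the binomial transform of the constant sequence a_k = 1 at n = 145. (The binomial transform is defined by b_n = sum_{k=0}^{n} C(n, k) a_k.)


With a_k = 1 for all k, b_n = sum_{k=0}^{n} C(n, k) = 2^n by the binomial theorem.
For n = 145: 2^145 = 44601490397061246283071436545296723011960832.

44601490397061246283071436545296723011960832


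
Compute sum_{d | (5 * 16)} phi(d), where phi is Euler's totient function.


First, 5 * 16 = 80. One classical identity is sum_{d | n} phi(d) = n (each k in [1, n] has a unique gcd with n, and among the k's with gcd(k, n) = n/d there are phi(d) of them). So the sum equals 80. We also verify directly:
Divisors of 80: 1, 2, 4, 5, 8, 10, 16, 20, 40, 80.
phi values: 1, 1, 2, 4, 4, 4, 8, 8, 16, 32.
Sum = 80.

80


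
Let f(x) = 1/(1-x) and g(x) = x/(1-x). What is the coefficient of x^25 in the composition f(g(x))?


First simplify the composition: f(g(x)) = 1/(1 - x/(1-x)) = (1-x)/((1-x) - x) = (1-x)/(1-2x).
Now extract the coefficient. Write (1-x)/(1-2x) = 1/(1-2x) - x/(1-2x).
The coefficient of x^n in 1/(1-2x) is 2^n, and in x/(1-2x) is 2^(n-1) (for n >= 1).
So the coefficient of x^25 is 2^25 - 2^24 = 33554432 - 16777216 = 16777216.

16777216


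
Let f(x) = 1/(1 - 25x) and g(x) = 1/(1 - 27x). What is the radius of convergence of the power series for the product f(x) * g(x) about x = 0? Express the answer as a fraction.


The radius of 1/(1 - 25x) is 1/25 (nearest singularity at x = 1/25), and the radius of 1/(1 - 27x) is 1/27.
The product f(x)*g(x) = 1/((1 - 25x)(1 - 27x)) has singularities at both 1/25 and 1/27, so its radius of convergence is the distance to the nearest one:
min(1/25, 1/27) = 1/27.

1/27


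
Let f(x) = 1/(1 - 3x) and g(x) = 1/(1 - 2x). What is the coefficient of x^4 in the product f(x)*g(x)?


The coefficient of x^n in f*g is the Cauchy product: sum_{k=0}^{n} a^k * b^(n-k).
With a=3, b=2, n=4:
sum_{k=0}^{4} 3^k * 2^(4-k)
= 211

211


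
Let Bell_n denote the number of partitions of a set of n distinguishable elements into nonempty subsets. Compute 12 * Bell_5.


Bell_5 can be computed from the Bell triangle or from Dobinski's identity Bell_n = (1/e) * sum_{k>=0} k^n / k!.
Computing Bell_5 = 52.
Then 12 * 52 = 624.

624


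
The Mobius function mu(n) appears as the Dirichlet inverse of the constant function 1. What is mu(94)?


94 = 2 * 47 (all distinct primes).
mu(94) = (-1)^2 = 1

1


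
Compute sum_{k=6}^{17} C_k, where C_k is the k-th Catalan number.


C_6 through C_17: 132, 429, 1430, 4862, 16796, 58786, 208012, 742900, 2674440, 9694845, 35357670, 129644790
Sum = 132 + 429 + 1430 + 4862 + 16796 + 58786 + 208012 + 742900 + 2674440 + 9694845 + 35357670 + 129644790
= 178405092

178405092


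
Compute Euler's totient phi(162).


phi(n) counts integers in [1, n] coprime to n. Using the multiplicative formula phi(n) = n * prod_{p | n} (1 - 1/p):
162 = 2 * 3^4, so
phi(162) = 162 * (1 - 1/2) * (1 - 1/3) = 54.

54


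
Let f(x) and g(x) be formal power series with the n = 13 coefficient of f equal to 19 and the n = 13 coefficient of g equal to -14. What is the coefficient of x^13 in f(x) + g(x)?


Addition of formal power series is termwise.
The coefficient of x^13 in f + g = 19 + -14
= 5

5


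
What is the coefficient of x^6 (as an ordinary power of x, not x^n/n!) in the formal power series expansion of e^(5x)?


The exponential series is e^y = sum_{k>=0} y^k / k!. Substituting y = 5x gives
e^(5x) = sum_{k>=0} 5^k x^k / k!.
So the coefficient of x^n is a^n/n! with a = 5, n = 6:
5^6 / 6! = 15625/720 = 3125/144

3125/144


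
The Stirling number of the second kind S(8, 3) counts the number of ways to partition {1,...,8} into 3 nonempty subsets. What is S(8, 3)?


Using the explicit formula S(n,k) = (1/k!) sum_{j=0}^{k} (-1)^(k-j) C(k,j) j^n:
S(8, 3) = 966
Equivalently, S(n,k) is n! times the coefficient of x^n in the EGF (e^x - 1)^k / k!.

966


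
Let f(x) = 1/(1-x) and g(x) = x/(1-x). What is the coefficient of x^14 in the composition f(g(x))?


First simplify the composition: f(g(x)) = 1/(1 - x/(1-x)) = (1-x)/((1-x) - x) = (1-x)/(1-2x).
Now extract the coefficient. Write (1-x)/(1-2x) = 1/(1-2x) - x/(1-2x).
The coefficient of x^n in 1/(1-2x) is 2^n, and in x/(1-2x) is 2^(n-1) (for n >= 1).
So the coefficient of x^14 is 2^14 - 2^13 = 16384 - 8192 = 8192.

8192


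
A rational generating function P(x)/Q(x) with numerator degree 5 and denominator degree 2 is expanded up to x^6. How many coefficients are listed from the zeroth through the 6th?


Expanding up to x^6 gives the coefficients for x^0, x^1, ..., x^6.
That is 6 + 1 = 7 coefficients in total.

7


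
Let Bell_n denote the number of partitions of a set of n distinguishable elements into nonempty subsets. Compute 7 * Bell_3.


Bell_3 can be computed from the Bell triangle or from Dobinski's identity Bell_n = (1/e) * sum_{k>=0} k^n / k!.
Computing Bell_3 = 5.
Then 7 * 5 = 35.

35


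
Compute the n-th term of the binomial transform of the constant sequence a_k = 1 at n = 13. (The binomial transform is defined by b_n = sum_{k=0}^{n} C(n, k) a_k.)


With a_k = 1 for all k, b_n = sum_{k=0}^{n} C(n, k) = 2^n by the binomial theorem.
For n = 13: 2^13 = 8192.

8192


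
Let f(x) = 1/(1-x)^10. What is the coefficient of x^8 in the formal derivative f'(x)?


Differentiate: d/dx [ 1/(1-x)^r ] = r / (1-x)^(r+1).
Here r = 10, so f'(x) = 10 / (1-x)^11.
The expansion of 1/(1-x)^(r+1) has coefficient of x^n equal to C(n+r, r).
So the coefficient of x^8 in f'(x) is
10 * C(18, 10) = 10 * 43758 = 437580

437580


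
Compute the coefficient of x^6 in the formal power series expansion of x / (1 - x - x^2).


Let f(x) = sum_{k>=0} a_k x^k. Multiplying f(x) * (1 - x - x^2) = x and matching coefficients gives a_0 = 0, a_1 = 1, and a_k = a_{k-1} + a_{k-2} for k >= 2. These are the Fibonacci numbers F_k.
Iterating from F_0 = 0, F_1 = 1:
F_0=0, F_1=1, F_2=1, F_3=2, F_4=3, F_5=5, F_6=8
F_6 = 8.

8


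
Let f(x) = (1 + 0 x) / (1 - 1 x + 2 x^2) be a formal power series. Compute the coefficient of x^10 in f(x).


Write f(x) = sum_{k>=0} a_k x^k. Multiplying both sides by 1 - 1 x + 2 x^2 gives
(1 - 1 x + 2 x^2) sum_{k>=0} a_k x^k = 1 + 0 x.
Matching coefficients:
 x^0: a_0 = 1
 x^1: a_1 - 1 a_0 = 0  =>  a_1 = 1*1 + 0 = 1
 x^k (k >= 2): a_k = 1 a_{k-1} - 2 a_{k-2}.
Iterating: a_2 = -1, a_3 = -3, a_4 = -1, a_5 = 5, a_6 = 7, a_7 = -3, a_8 = -17, a_9 = -11, a_10 = 23.
So the coefficient of x^10 is 23.

23


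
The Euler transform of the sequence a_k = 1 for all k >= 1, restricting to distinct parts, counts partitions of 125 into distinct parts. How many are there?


Partitions of 125 into distinct parts can be computed via generating function.
Product (1+x)(1+x^2)(1+x^3)...
The coefficient of x^125 = 3207086

3207086


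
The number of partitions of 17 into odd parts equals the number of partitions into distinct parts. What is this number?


Computing partitions of 17 into odd parts (1, 3, 5, ...):
Using the generating function prod_{k>=0} 1/(1-x^(2k+1)),
the count is 38

38


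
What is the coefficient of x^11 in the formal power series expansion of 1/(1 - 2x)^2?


The general identity 1/(1 - c x)^r = sum_{k>=0} c^k C(k + r - 1, r - 1) x^k follows by substituting y = c x into 1/(1 - y)^r = sum_{k>=0} C(k + r - 1, r - 1) y^k.
For c = 2, r = 2, k = 11:
2^11 * C(12, 1) = 2048 * 12 = 24576.

24576


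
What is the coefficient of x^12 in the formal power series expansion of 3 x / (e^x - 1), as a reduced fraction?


The exponential generating function for Bernoulli numbers is
x / (e^x - 1) = sum_{k>=0} B_k x^k / k!.
So the coefficient of x^12 in 3 x / (e^x - 1) is 3 B_12 / 12!.
Computing: B_12 = -691/2730, 12! = 479001600, giving
3 * -691/2730 / 479001600 = -691/435891456000.

-691/435891456000


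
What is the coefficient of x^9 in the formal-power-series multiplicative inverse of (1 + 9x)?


The inverse is 1/(1 + 9x). Apply the geometric identity 1/(1 - y) = sum_{k>=0} y^k with y = -9x:
1/(1 + 9x) = sum_{k>=0} (-9)^k x^k.
So the coefficient of x^9 is (-9)^9 = -387420489.

-387420489


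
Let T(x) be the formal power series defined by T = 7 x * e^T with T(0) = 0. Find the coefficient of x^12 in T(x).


Apply the Lagrange inversion formula: if T = 7 x * phi(T) with phi(t) = e^t, then
[x^n] T = 7^n * (1/n) [t^(n-1)] phi(t)^n = 7^n * (1/n) [t^(n-1)] e^(n t) = 7^n * (1/n) * n^(n-1) / (n-1)! = 7^n * n^(n-1) / n!.
When c = 1 this is the Cayley count of rooted labeled trees on n vertices, divided by n!.
For n = 12: 7^12 * 12^11 / 12! = 13841287201 * 743008370688/479001600 = 5904266017370112/275.

5904266017370112/275


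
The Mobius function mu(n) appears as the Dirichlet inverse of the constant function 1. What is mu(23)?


23 = 23 (all distinct primes).
mu(23) = (-1)^1 = -1

-1


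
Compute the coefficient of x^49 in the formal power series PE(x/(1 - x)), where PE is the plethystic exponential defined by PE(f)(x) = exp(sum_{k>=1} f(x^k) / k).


For f(x) = x/(1 - x) we have
sum_{k>=1} f(x^k) / k = sum_{k>=1} (1/k) * x^k / (1 - x^k) = sum_{k, m >= 1} x^(k m) / k,
which after exponentiating simplifies to
PE(x/(1 - x)) = prod_{k>=1} 1 / (1 - x^k).
This is the generating function for the partition function p(n), so the coefficient of x^49 is p(49).
Computing p(49) by dynamic programming over parts 1, 2, ..., 49: p(49) = 173525.

173525


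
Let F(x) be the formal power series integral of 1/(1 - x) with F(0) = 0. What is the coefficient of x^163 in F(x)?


1/(1 - x) = sum_{k>=0} x^k. Integrating termwise and using F(0) = 0 gives
F(x) = sum_{k>=0} x^(k+1) / (k+1) = sum_{m>=1} x^m / m = -ln(1 - x).
So the coefficient of x^163 is 1/163 = 1/163.

1/163


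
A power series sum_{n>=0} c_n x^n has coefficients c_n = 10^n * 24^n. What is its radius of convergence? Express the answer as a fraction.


By the root test (Cauchy-Hadamard), the radius is R = 1 / limsup_n |c_n|^(1/n).
Here |c_n|^(1/n) = (10^n * 24^n)^(1/n) = 10 * 24 = 240 for all n.
So R = 1/240 = 1/240.

1/240


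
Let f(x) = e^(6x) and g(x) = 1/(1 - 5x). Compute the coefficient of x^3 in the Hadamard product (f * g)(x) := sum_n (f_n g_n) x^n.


Expanding: f_k = 6^k/k! (from e^(6x)) and g_k = 5^k (from 1/(1 - 5x)). So the Hadamard coefficient (f * g)_k = 6^k 5^k / k! = (30)^k / k!.
For k = 3: 30^3/3! = 27000/6 = 4500.

4500


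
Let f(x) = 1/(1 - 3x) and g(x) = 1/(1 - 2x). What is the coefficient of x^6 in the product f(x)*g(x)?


The coefficient of x^n in f*g is the Cauchy product: sum_{k=0}^{n} a^k * b^(n-k).
With a=3, b=2, n=6:
sum_{k=0}^{6} 3^k * 2^(6-k)
= 2059

2059


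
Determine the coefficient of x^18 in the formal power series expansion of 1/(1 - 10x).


The geometric series identity gives 1/(1 - c x) = sum_{k>=0} c^k x^k, so the coefficient of x^k is c^k.
Here c = 10 and k = 18.
Computing: 10^18 = 1000000000000000000

1000000000000000000


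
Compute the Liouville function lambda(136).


The Liouville function is lambda(k) = (-1)^Omega(k), where Omega(k) counts the prime factors of k with multiplicity.
Factoring: 136 = 2 * 2 * 2 * 17, so Omega(136) = 4.
lambda(136) = (-1)^4 = 1.

1


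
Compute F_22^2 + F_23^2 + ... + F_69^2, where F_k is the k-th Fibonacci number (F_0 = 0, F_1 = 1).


There is a standard identity sum_{k=0}^{N} F_k^2 = F_N * F_{N+1} (proved inductively from the telescoping relation F_k^2 = F_k F_{k+1} - F_{k-1} F_k). Then
sum_{k=22}^{69} F_k^2 = F_69 F_70 - F_21 F_22.
Computing: F_69 = 117669030460994, F_70 = 190392490709135, F_21 = 10946, F_22 = 17711.
Sum = 117669030460994 * 190392490709135 - 10946 * 17711 = 22403299788797723450823115584.

22403299788797723450823115584


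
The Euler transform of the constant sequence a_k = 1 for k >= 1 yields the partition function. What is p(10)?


The Euler transform converts the sequence a_k = 1 into the number of integer partitions.
Using the recurrence or dynamic programming:
p(10) = 42

42


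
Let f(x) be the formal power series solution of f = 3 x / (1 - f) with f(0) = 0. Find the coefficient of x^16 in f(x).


Apply Lagrange inversion: f = 3 x * phi(f) with phi(t) = 1/(1 - t), so
[x^n] f = 3^n * (1/n) [t^(n-1)] phi(t)^n = 3^n * (1/n) [t^(n-1)] (1 - t)^(-n) = 3^n * (1/n) C(2n - 2, n - 1) = 3^n * C_{n-1}.
For n = 16: C_15 = C(30, 15) / 16 = 155117520/16 = 9694845.
With the 3^16 = 43046721 factor, the coefficient is 43046721 * 9694845 = 417331287853245.

417331287853245


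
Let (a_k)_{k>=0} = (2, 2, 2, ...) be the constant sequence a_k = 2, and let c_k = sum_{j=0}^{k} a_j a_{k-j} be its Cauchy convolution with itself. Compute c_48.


Since a_j = 2 for all j >= 0, the convolution sum becomes
c_k = sum_{j=0}^{k} 2 * 2 = 4 * (k + 1).
Equivalently, the generating function of (a_k) is 2/(1 - x) and its square is 4/(1 - x)^2 = sum_{k>=0} 4(k + 1) x^k.
For k = 48: 4 * 49 = 196.

196


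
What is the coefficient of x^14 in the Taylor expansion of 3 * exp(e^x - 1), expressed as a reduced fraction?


exp(e^x - 1) = sum_{k>=0} Bell_k x^k / k!, where Bell_k is the k-th Bell number.
So the coefficient of x^14 is 3 * Bell_14 / 14!.
Computing: Bell_14 = 190899322 and 14! = 87178291200, giving
3 * 190899322/87178291200 = 95449661/14529715200.

95449661/14529715200


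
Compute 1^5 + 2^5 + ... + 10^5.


This power sum has a closed form given by Faulhaber's formula
sum_{k=1}^{m} k^p = (1 / (p + 1)) * sum_{j=0}^{p} C(p + 1, j) B_j m^(p + 1 - j),
but for small m direct computation is fastest:
1 + 32 + 243 + 1024 + 3125 + 7776 + 16807 + 32768 + 59049 + 100000 = 220825.

220825


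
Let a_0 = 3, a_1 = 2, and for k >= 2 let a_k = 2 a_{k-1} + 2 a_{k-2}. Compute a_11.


Iterating the recurrence forward:
a_0 = 3
a_1 = 2
a_2 = 2*2 + 2*3 = 10
a_3 = 2*10 + 2*2 = 24
a_4 = 2*24 + 2*10 = 68
a_5 = 2*68 + 2*24 = 184
a_6 = 2*184 + 2*68 = 504
a_7 = 2*504 + 2*184 = 1376
a_8 = 2*1376 + 2*504 = 3760
a_9 = 2*3760 + 2*1376 = 10272
a_10 = 2*10272 + 2*3760 = 28064
a_11 = 2*28064 + 2*10272 = 76672
So a_11 = 76672.

76672


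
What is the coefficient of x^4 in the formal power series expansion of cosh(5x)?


The Maclaurin series is cosh(t) = sum_{m>=0} t^(2m) / (2m)!, so substituting t = 5x, only even powers of x are nonzero, with coefficient of x^(2m) equal to 5^(2m) / (2m)!.
For x^4 the coefficient is 5^4/4! = 625/24 = 625/24.

625/24


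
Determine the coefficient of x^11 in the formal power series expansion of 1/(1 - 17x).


The geometric series identity gives 1/(1 - c x) = sum_{k>=0} c^k x^k, so the coefficient of x^k is c^k.
Here c = 17 and k = 11.
Computing: 17^11 = 34271896307633

34271896307633


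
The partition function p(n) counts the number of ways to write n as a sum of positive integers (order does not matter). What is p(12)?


Using the generating function prod_{k>=1} 1/(1-x^k), we compute p(12).
By dynamic programming over parts 1 through 12:
p(12) = 77

77


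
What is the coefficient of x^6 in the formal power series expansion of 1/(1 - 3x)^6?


The general identity 1/(1 - c x)^r = sum_{k>=0} c^k C(k + r - 1, r - 1) x^k follows by substituting y = c x into 1/(1 - y)^r = sum_{k>=0} C(k + r - 1, r - 1) y^k.
For c = 3, r = 6, k = 6:
3^6 * C(11, 5) = 729 * 462 = 336798.

336798


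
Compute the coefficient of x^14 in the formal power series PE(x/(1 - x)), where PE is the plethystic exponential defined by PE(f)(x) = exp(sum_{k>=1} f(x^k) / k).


For f(x) = x/(1 - x) we have
sum_{k>=1} f(x^k) / k = sum_{k>=1} (1/k) * x^k / (1 - x^k) = sum_{k, m >= 1} x^(k m) / k,
which after exponentiating simplifies to
PE(x/(1 - x)) = prod_{k>=1} 1 / (1 - x^k).
This is the generating function for the partition function p(n), so the coefficient of x^14 is p(14).
Computing p(14) by dynamic programming over parts 1, 2, ..., 14: p(14) = 135.

135


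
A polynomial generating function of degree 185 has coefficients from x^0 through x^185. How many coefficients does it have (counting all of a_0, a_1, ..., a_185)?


A polynomial of degree 185 takes the form a_0 + a_1 x + ... + a_185 x^185.
The number of coefficients is 185 + 1 = 186.

186


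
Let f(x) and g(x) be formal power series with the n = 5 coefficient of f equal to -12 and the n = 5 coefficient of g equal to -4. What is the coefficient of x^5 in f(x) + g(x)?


Addition of formal power series is termwise.
The coefficient of x^5 in f + g = -12 + -4
= -16

-16


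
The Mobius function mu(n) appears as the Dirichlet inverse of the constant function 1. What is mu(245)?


245 has a squared prime factor, so mu(245) = 0.
Factorization reveals a repeated prime.

0


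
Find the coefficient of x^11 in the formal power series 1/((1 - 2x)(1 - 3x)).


By partial fractions or Cauchy convolution:
The coefficient equals sum_{k=0}^{11} 2^k * 3^(11-k).
= 527345

527345


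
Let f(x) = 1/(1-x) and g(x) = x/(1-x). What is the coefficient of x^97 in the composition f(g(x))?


First simplify the composition: f(g(x)) = 1/(1 - x/(1-x)) = (1-x)/((1-x) - x) = (1-x)/(1-2x).
Now extract the coefficient. Write (1-x)/(1-2x) = 1/(1-2x) - x/(1-2x).
The coefficient of x^n in 1/(1-2x) is 2^n, and in x/(1-2x) is 2^(n-1) (for n >= 1).
So the coefficient of x^97 is 2^97 - 2^96 = 158456325028528675187087900672 - 79228162514264337593543950336 = 79228162514264337593543950336.

79228162514264337593543950336


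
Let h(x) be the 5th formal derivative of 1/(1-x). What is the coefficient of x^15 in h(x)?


Differentiating 5 times: d^5/dx^5 [1/(1-x)] = 5!/(1-x)^6.
The expansion 1/(1-x)^6 = sum_{k>=0} C(k+5, 5) x^k, so the coefficient of x^n in 5!/(1-x)^6 is 5! * C(n+5, 5).
For n = 15: 120 * C(20, 5) = 120 * 15504 = 1860480

1860480


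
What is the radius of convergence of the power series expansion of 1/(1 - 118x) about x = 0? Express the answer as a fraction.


Expanding 1/(1 - 118x) = sum_{k>=0} 118^k x^k, the series converges when |118x| < 1, i.e., |x| < 1/118.
So the radius of convergence is 1/118 = 1/118.

1/118


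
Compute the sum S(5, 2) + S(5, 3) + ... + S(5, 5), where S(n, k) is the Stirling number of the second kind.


By definition, S(n, k) counts partitions of an n-set into exactly k nonempty blocks.
Computing row n = 5 for k = 2..5:
S(5, k): 15, 25, 10, 1
Sum = 51.

51


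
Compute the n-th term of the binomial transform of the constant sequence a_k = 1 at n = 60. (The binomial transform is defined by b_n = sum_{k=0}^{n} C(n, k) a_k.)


With a_k = 1 for all k, b_n = sum_{k=0}^{n} C(n, k) = 2^n by the binomial theorem.
For n = 60: 2^60 = 1152921504606846976.

1152921504606846976


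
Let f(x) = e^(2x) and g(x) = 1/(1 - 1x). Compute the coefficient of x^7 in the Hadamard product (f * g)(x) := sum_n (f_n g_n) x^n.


Expanding: f_k = 2^k/k! (from e^(2x)) and g_k = 1^k (from 1/(1 - 1x)). So the Hadamard coefficient (f * g)_k = 2^k 1^k / k! = (2)^k / k!.
For k = 7: 2^7/7! = 128/5040 = 8/315.

8/315


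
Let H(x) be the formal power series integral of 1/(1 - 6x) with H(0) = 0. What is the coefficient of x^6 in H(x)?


1/(1 - 6x) = sum_{k>=0} 6^k x^k. Integrating termwise with H(0) = 0:
H(x) = sum_{k>=0} 6^k x^(k+1) / (k+1) = sum_{m>=1} 6^(m-1) x^m / m.
For m = 6: 6^5/6 = 7776/6 = 1296.

1296


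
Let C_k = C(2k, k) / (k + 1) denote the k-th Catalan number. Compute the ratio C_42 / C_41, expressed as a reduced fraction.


Using C_k = (2k)! / (k! (k+1)!), the ratio C_{k+1}/C_k simplifies to
C_{k+1}/C_k = [(2k+2)! / ((k+1)! (k+2)!)] * [k! (k+1)! / (2k)!]
 = (2k+2)(2k+1) / ((k+1)(k+2)) = 2(2k+1) / (k+2).
For k = 41: 2(2*41 + 1) / (41 + 2) = 166/43 = 166/43.

166/43


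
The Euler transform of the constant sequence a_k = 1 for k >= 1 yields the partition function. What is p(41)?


The Euler transform converts the sequence a_k = 1 into the number of integer partitions.
Using the recurrence or dynamic programming:
p(41) = 44583

44583


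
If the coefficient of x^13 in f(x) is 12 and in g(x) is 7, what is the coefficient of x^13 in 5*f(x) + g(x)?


Scalar multiplication scales coefficients: 5 * 12 = 60.
Then add the g coefficient: 60 + 7
= 67

67


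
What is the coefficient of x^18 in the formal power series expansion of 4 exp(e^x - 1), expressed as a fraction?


exp(e^x - 1) is the exponential generating function for the Bell numbers Bell_k: exp(e^x - 1) = sum_{k>=0} Bell_k x^k / k!.
So the coefficient of x^18 in 4 exp(e^x - 1) is 4 Bell_18 / 18!.
Computing: Bell_18 = 682076806159 and 18! = 6402373705728000, giving
4 * 682076806159/6402373705728000 = 97439543737/228656203776000.

97439543737/228656203776000


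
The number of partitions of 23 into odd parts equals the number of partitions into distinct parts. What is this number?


Computing partitions of 23 into odd parts (1, 3, 5, ...):
Using the generating function prod_{k>=0} 1/(1-x^(2k+1)),
the count is 104

104


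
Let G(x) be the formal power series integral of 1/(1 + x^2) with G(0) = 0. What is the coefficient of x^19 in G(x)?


1/(1 + x^2) = sum_{j>=0} (-1)^j x^(2j). Integrating termwise with G(0) = 0:
G(x) = sum_{j>=0} (-1)^j x^(2j+1) / (2j+1) = arctan(x).
Only odd powers are nonzero. For x^19 write 19 = 2*9 + 1, giving
(-1)^9 / 19 = -1/19 = -1/19.

-1/19


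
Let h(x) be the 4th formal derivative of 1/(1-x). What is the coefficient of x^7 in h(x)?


Differentiating 4 times: d^4/dx^4 [1/(1-x)] = 4!/(1-x)^5.
The expansion 1/(1-x)^5 = sum_{k>=0} C(k+4, 4) x^k, so the coefficient of x^n in 4!/(1-x)^5 is 4! * C(n+4, 4).
For n = 7: 24 * C(11, 4) = 24 * 330 = 7920

7920


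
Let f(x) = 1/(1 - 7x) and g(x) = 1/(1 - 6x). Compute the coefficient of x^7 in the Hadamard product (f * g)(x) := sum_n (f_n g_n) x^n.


f has coefficients f_k = 7^k and g has coefficients g_k = 6^k, so the Hadamard product has coefficient (f*g)_k = 7^k * 6^k = 42^k.
For k = 7: 42^7 = 230539333248.

230539333248


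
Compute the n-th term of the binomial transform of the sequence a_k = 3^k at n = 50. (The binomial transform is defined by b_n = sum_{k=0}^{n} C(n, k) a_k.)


With a_k = 3^k, b_n = sum_{k=0}^{n} C(n, k) 3^k = (1 + 3)^n by the binomial theorem.
For n = 50: (1 + 3)^50 = 4^50 = 1267650600228229401496703205376.

1267650600228229401496703205376


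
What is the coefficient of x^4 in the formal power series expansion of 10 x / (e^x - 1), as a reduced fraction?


The exponential generating function for Bernoulli numbers is
x / (e^x - 1) = sum_{k>=0} B_k x^k / k!.
So the coefficient of x^4 in 10 x / (e^x - 1) is 10 B_4 / 4!.
Computing: B_4 = -1/30, 4! = 24, giving
10 * -1/30 / 24 = -1/72.

-1/72


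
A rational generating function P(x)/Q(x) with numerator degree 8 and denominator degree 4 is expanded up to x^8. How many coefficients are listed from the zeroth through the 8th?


Expanding up to x^8 gives the coefficients for x^0, x^1, ..., x^8.
That is 8 + 1 = 9 coefficients in total.

9


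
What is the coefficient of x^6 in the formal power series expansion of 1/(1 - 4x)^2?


The general identity 1/(1 - c x)^r = sum_{k>=0} c^k C(k + r - 1, r - 1) x^k follows by substituting y = c x into 1/(1 - y)^r = sum_{k>=0} C(k + r - 1, r - 1) y^k.
For c = 4, r = 2, k = 6:
4^6 * C(7, 1) = 4096 * 7 = 28672.

28672


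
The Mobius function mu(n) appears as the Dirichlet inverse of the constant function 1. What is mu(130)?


130 = 2 * 5 * 13 (all distinct primes).
mu(130) = (-1)^3 = -1

-1


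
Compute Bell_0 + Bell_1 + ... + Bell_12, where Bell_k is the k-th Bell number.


Recall Bell_k counts set partitions of a k-set (with Bell_0 = 1 by convention).
Bell_0 through Bell_12: 1, 1, 2, 5, 15, 52, 203, 877, 4140, 21147, 115975, 678570, 4213597
Sum = 1 + 1 + 2 + 5 + 15 + 52 + 203 + 877 + 4140 + 21147 + 115975 + 678570 + 4213597 = 5034585.

5034585


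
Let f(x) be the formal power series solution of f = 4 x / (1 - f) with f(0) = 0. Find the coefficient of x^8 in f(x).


Apply Lagrange inversion: f = 4 x * phi(f) with phi(t) = 1/(1 - t), so
[x^n] f = 4^n * (1/n) [t^(n-1)] phi(t)^n = 4^n * (1/n) [t^(n-1)] (1 - t)^(-n) = 4^n * (1/n) C(2n - 2, n - 1) = 4^n * C_{n-1}.
For n = 8: C_7 = C(14, 7) / 8 = 3432/8 = 429.
With the 4^8 = 65536 factor, the coefficient is 65536 * 429 = 28114944.

28114944


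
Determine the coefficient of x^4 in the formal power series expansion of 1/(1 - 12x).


The geometric series identity gives 1/(1 - c x) = sum_{k>=0} c^k x^k, so the coefficient of x^k is c^k.
Here c = 12 and k = 4.
Computing: 12^4 = 20736

20736
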